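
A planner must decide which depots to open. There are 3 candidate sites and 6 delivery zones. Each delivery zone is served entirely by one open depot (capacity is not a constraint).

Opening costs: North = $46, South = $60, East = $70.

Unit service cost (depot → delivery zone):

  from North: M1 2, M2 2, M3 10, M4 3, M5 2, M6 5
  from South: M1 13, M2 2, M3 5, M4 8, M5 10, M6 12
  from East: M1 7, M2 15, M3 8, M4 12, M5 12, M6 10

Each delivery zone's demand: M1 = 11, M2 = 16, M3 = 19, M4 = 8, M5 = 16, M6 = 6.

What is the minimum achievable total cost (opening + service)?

Minimum total cost: 341

For any fixed open set, each delivery zone goes to its cheapest open site; total = fixed + service.
{North, South}: M1→North 2·11=22, M2→North 2·16=32, M3→South 5·19=95, M4→North 3·8=24, M5→North 2·16=32, M6→North 5·6=30. Service 235; fixed 106; total 341.
{North}: service 330 + fixed 46 = 376
{North, East}: service 292 + fixed 116 = 408
{North, South, East}: service 235 + fixed 176 = 411
No other subset beats 341.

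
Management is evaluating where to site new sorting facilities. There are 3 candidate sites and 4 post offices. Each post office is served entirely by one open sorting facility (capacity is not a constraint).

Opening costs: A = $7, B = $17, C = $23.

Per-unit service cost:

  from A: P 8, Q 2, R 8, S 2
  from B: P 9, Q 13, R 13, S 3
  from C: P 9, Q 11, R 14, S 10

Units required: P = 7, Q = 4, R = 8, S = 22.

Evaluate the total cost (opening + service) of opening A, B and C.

Each post office is assigned to its cheapest site among the open ones.
{A, B, C}: P→A 8·7=56, Q→A 2·4=8, R→A 8·8=64, S→A 2·22=44. Service 172; fixed 47; total 219.

Total cost: 219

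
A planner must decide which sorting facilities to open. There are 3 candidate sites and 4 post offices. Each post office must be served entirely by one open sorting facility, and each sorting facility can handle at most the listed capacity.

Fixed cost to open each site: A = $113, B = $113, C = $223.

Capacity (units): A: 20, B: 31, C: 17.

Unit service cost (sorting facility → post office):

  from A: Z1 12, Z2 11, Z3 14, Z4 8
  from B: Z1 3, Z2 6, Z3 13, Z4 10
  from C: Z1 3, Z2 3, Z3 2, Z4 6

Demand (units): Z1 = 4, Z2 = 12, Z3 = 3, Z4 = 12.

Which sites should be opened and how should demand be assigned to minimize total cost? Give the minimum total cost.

Minimum total cost: 356

Open {B}: Z1→B 3·4=12, Z2→B 6·12=72, Z3→B 13·3=39, Z4→B 10·12=120.
Loads: B carries 31/31. Service 243; fixed 113; total 356.
Next best feasible plan costs 445.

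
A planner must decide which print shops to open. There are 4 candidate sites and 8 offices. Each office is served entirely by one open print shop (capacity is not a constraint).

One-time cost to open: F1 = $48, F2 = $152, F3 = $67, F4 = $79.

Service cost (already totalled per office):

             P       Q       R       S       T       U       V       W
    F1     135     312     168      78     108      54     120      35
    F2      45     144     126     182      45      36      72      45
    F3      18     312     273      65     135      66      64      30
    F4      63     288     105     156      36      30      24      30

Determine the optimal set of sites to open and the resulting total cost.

For any fixed open set, each office goes to its cheapest open site; total = fixed + service.
{F3, F4}: P→F3 18, Q→F4 288, R→F4 105, S→F3 65, T→F4 36, U→F4 30, V→F4 24, W→F3 30. Service 596; fixed 146; total 742.
{F2, F3}: P→F3 18, Q→F2 144, R→F2 126, S→F3 65, T→F2 45, U→F2 36, V→F3 64, W→F3 30. Service 528; fixed 219; total 747.
{F2, F3, F4}: P→F3 18, Q→F2 144, R→F4 105, S→F3 65, T→F4 36, U→F4 30, V→F4 24, W→F3 30. Service 452; fixed 298; total 750.
{F1, F2, F3, F4}: service 452 + fixed 346 = 798
(All 15 nonempty subsets were checked; F3 and F4 is lowest.)

Open F3 and F4; minimum total cost 742.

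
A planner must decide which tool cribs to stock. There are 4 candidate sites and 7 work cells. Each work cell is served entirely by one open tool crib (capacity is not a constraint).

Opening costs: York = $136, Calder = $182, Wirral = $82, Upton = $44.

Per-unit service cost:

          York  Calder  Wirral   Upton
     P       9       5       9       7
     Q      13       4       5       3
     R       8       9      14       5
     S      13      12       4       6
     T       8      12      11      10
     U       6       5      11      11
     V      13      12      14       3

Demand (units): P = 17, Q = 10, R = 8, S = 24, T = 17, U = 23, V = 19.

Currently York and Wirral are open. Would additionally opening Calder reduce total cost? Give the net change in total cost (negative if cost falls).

No — net change +62 (cost rises by 62).

Current service cost with {York, Wirral}: 884.
Adding Calder: each work cell re-picks its cheapest; new service cost 764, saving 120.
Extra fixed cost: 182. Net change = 182 − 120 = 62.
(Totals: 1102 → 1164.)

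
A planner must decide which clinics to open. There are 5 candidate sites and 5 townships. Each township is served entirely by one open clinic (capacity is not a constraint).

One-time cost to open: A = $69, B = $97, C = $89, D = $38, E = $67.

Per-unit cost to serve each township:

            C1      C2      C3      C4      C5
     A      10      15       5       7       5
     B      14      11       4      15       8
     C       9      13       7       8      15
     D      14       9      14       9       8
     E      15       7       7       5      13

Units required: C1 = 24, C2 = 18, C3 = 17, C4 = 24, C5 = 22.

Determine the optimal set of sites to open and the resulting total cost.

Open A and E; minimum total cost 817.

For any fixed open set, each township goes to its cheapest open site; total = fixed + service.
{A, E}: C1→A 10·24=240, C2→E 7·18=126, C3→A 5·17=85, C4→E 5·24=120, C5→A 5·22=110. Service 681; fixed 136; total 817.
{A, D, E}: C1→A 10·24=240, C2→E 7·18=126, C3→A 5·17=85, C4→E 5·24=120, C5→A 5·22=110. Service 681; fixed 174; total 855.
{A, D}: service 765 + fixed 107 = 872
{A, B, C, D, E}: service 640 + fixed 360 = 1000
No other subset beats 817.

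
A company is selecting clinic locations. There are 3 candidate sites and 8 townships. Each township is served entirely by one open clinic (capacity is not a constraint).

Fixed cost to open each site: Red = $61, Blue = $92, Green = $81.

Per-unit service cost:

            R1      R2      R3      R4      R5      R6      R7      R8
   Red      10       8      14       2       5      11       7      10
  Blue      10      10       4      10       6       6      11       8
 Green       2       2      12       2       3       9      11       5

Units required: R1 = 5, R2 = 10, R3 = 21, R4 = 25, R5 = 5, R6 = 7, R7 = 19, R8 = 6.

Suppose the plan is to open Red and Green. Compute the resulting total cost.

Each township is assigned to its cheapest site among the open ones.
{Red, Green}: R1→Green 2·5=10, R2→Green 2·10=20, R3→Green 12·21=252, R4→Red 2·25=50, R5→Green 3·5=15, R6→Green 9·7=63, R7→Red 7·19=133, R8→Green 5·6=30. Service 573; fixed 142; total 715.

Total cost: 715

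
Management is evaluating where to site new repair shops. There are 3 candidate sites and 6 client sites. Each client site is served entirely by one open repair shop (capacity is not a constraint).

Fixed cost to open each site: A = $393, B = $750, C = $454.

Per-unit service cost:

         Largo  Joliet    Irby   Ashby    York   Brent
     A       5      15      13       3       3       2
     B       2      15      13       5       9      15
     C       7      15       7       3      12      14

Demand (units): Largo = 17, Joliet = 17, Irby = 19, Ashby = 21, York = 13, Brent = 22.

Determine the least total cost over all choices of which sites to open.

Minimum total cost: 1126

For any fixed open set, each client site goes to its cheapest open site; total = fixed + service.
{A}: Largo→A 5·17=85, Joliet→A 15·17=255, Irby→A 13·19=247, Ashby→A 3·21=63, York→A 3·13=39, Brent→A 2·22=44. Service 733; fixed 393; total 1126.
{A, C}: Largo→A 5·17=85, Joliet→A 15·17=255, Irby→C 7·19=133, Ashby→A 3·21=63, York→A 3·13=39, Brent→A 2·22=44. Service 619; fixed 847; total 1466.
{C}: service 1034 + fixed 454 = 1488
{A, B, C}: service 568 + fixed 1597 = 2165
No other subset beats 1126.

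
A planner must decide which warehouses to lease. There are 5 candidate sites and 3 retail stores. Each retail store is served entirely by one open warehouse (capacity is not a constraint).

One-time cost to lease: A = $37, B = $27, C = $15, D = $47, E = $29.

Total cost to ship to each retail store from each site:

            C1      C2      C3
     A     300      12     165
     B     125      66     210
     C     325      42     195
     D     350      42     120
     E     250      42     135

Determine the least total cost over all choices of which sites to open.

Minimum total cost: 358

For any fixed open set, each retail store goes to its cheapest open site; total = fixed + service.
{B, E}: C1→B 125, C2→E 42, C3→E 135. Service 302; fixed 56; total 358.
{B, D}: C1→B 125, C2→D 42, C3→D 120. Service 287; fixed 74; total 361.
{A, B, E}: C1→B 125, C2→A 12, C3→E 135. Service 272; fixed 93; total 365.
{A, B, C, D, E}: service 257 + fixed 155 = 412
No other subset beats 358.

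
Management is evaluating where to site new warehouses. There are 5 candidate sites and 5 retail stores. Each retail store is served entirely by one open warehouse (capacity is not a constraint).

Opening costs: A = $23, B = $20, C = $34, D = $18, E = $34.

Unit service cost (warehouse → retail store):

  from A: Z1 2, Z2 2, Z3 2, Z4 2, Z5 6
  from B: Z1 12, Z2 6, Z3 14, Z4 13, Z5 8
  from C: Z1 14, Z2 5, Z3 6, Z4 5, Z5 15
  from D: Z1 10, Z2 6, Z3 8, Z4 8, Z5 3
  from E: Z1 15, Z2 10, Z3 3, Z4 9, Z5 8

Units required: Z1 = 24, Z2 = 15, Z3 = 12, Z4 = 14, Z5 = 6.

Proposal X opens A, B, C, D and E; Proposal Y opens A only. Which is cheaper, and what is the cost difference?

Proposal X: {A, B, C, D, E}: Z1→A 2·24=48, Z2→A 2·15=30, Z3→A 2·12=24, Z4→A 2·14=28, Z5→D 3·6=18. Service 148; fixed 129; total 277.
Proposal Y: {A}: Z1→A 2·24=48, Z2→A 2·15=30, Z3→A 2·12=24, Z4→A 2·14=28, Z5→A 6·6=36. Service 166; fixed 23; total 189.
Difference: |277 − 189| = 88.

Proposal Y is cheaper by 88.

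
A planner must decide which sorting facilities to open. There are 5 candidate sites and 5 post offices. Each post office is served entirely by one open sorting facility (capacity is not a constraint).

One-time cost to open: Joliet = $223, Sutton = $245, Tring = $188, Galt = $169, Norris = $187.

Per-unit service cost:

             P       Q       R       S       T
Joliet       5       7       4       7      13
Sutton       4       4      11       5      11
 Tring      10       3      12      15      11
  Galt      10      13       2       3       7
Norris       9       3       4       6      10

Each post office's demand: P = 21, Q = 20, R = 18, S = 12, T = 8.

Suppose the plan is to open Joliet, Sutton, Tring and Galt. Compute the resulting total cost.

Each post office is assigned to its cheapest site among the open ones.
{Joliet, Sutton, Tring, Galt}: P→Sutton 4·21=84, Q→Tring 3·20=60, R→Galt 2·18=36, S→Galt 3·12=36, T→Galt 7·8=56. Service 272; fixed 825; total 1097.

Total cost: 1097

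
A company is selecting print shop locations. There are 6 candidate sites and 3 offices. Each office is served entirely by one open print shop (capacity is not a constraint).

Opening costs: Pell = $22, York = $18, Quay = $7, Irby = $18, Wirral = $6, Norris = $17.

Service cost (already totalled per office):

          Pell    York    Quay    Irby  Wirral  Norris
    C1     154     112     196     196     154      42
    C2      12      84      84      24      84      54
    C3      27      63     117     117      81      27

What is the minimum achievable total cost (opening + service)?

For any fixed open set, each office goes to its cheapest open site; total = fixed + service.
{Pell, Norris}: C1→Norris 42, C2→Pell 12, C3→Pell 27. Service 81; fixed 39; total 120.
{Pell, Wirral, Norris}: service 81 + fixed 45 = 126
{Pell, Quay, Norris}: service 81 + fixed 46 = 127
{Pell, York, Quay, Irby, Wirral, Norris}: service 81 + fixed 88 = 169
No other subset beats 120.

Minimum total cost: 120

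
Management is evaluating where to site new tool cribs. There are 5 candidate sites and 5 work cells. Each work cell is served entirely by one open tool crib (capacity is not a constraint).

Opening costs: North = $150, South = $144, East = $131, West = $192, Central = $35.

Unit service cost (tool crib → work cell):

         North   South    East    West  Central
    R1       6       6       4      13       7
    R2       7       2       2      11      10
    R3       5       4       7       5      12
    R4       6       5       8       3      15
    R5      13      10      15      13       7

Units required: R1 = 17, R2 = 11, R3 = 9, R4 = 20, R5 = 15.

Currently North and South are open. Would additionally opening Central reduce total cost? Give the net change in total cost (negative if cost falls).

Yes — net change −10 (cost falls by 10).

Current service cost with {North, South}: 410.
Adding Central: each work cell re-picks its cheapest; new service cost 365, saving 45.
Extra fixed cost: 35. Net change = 35 − 45 = -10.
(Totals: 704 → 694.)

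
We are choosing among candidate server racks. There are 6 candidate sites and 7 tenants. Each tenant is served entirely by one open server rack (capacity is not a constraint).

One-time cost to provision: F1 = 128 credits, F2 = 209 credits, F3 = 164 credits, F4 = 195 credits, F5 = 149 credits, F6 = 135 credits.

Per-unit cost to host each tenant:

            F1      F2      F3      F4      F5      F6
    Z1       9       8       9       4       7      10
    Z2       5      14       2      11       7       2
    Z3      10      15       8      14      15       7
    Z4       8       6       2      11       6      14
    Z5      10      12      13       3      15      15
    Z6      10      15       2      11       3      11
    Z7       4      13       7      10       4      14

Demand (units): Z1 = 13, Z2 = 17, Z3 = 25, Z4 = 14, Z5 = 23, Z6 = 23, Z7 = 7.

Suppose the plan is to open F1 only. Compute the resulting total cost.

Each tenant is assigned to its cheapest site among the open ones.
{F1}: Z1→F1 9·13=117, Z2→F1 5·17=85, Z3→F1 10·25=250, Z4→F1 8·14=112, Z5→F1 10·23=230, Z6→F1 10·23=230, Z7→F1 4·7=28. Service 1052; fixed 128; total 1180.

Total cost: 1180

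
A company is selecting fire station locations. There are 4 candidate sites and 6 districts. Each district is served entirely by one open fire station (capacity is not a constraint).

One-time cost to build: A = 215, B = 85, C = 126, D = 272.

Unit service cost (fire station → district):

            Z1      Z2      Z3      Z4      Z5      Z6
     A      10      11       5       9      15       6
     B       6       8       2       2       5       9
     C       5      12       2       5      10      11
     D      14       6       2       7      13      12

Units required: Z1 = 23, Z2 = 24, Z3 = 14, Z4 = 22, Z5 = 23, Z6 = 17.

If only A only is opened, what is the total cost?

Total cost: 1424

Each district is assigned to its cheapest site among the open ones.
{A}: Z1→A 10·23=230, Z2→A 11·24=264, Z3→A 5·14=70, Z4→A 9·22=198, Z5→A 15·23=345, Z6→A 6·17=102. Service 1209; fixed 215; total 1424.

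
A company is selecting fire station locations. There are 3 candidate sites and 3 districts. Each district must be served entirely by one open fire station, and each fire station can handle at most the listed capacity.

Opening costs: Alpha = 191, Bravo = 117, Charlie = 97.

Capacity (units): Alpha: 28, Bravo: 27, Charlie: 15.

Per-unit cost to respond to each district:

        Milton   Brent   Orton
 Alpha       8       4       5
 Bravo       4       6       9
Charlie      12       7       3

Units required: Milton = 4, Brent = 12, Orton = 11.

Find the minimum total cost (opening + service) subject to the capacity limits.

Open {Bravo}: Milton→Bravo 4·4=16, Brent→Bravo 6·12=72, Orton→Bravo 9·11=99.
Loads: Bravo carries 27/27. Service 187; fixed 117; total 304.
Next best feasible plan costs 326.

Minimum total cost: 304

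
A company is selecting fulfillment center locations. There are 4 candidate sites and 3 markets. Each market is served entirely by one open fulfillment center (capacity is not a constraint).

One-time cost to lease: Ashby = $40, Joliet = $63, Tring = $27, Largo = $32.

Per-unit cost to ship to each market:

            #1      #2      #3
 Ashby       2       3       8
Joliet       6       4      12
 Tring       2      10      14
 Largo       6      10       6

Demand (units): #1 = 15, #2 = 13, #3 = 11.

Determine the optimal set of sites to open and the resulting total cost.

For any fixed open set, each market goes to its cheapest open site; total = fixed + service.
{Ashby}: #1→Ashby 2·15=30, #2→Ashby 3·13=39, #3→Ashby 8·11=88. Service 157; fixed 40; total 197.
{Ashby, Largo}: service 135 + fixed 72 = 207
{Ashby, Tring}: service 157 + fixed 67 = 224
{Ashby, Joliet, Tring, Largo}: service 135 + fixed 162 = 297
No other subset beats 197.

Open Ashby only; minimum total cost 197.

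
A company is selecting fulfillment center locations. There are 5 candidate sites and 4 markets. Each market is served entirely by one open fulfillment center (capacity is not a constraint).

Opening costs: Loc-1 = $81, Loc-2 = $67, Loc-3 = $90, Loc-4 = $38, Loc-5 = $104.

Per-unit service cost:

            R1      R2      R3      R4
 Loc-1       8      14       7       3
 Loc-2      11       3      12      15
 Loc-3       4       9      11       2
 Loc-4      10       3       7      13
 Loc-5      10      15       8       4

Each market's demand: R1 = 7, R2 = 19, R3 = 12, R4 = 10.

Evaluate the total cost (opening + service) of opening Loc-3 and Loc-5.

Total cost: 509

Each market is assigned to its cheapest site among the open ones.
{Loc-3, Loc-5}: R1→Loc-3 4·7=28, R2→Loc-3 9·19=171, R3→Loc-5 8·12=96, R4→Loc-3 2·10=20. Service 315; fixed 194; total 509.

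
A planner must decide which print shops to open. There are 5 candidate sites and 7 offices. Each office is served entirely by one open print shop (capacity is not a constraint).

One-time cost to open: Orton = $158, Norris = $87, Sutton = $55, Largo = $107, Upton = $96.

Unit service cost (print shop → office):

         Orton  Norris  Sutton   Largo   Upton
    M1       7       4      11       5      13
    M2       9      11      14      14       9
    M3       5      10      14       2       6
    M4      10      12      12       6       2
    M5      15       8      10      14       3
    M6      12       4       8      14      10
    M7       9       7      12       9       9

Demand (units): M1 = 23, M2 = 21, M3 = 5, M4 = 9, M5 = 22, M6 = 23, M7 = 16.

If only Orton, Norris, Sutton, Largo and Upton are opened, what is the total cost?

Total cost: 1082

Each office is assigned to its cheapest site among the open ones.
{Orton, Norris, Sutton, Largo, Upton}: M1→Norris 4·23=92, M2→Orton 9·21=189, M3→Largo 2·5=10, M4→Upton 2·9=18, M5→Upton 3·22=66, M6→Norris 4·23=92, M7→Norris 7·16=112. Service 579; fixed 503; total 1082.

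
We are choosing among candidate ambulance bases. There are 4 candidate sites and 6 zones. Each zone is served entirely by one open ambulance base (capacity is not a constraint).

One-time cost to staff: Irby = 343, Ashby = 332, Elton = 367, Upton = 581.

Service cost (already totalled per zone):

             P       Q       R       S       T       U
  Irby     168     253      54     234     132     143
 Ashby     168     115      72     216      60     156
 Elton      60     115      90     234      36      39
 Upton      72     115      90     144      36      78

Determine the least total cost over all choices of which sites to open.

For any fixed open set, each zone goes to its cheapest open site; total = fixed + service.
{Elton}: P→Elton 60, Q→Elton 115, R→Elton 90, S→Elton 234, T→Elton 36, U→Elton 39. Service 574; fixed 367; total 941.
{Upton}: P→Upton 72, Q→Upton 115, R→Upton 90, S→Upton 144, T→Upton 36, U→Upton 78. Service 535; fixed 581; total 1116.
{Ashby}: service 787 + fixed 332 = 1119
{Irby, Ashby, Elton, Upton}: P→Elton 60, Q→Ashby 115, R→Irby 54, S→Upton 144, T→Elton 36, U→Elton 39. Service 448; fixed 1623; total 2071.
No other subset beats 941.

Minimum total cost: 941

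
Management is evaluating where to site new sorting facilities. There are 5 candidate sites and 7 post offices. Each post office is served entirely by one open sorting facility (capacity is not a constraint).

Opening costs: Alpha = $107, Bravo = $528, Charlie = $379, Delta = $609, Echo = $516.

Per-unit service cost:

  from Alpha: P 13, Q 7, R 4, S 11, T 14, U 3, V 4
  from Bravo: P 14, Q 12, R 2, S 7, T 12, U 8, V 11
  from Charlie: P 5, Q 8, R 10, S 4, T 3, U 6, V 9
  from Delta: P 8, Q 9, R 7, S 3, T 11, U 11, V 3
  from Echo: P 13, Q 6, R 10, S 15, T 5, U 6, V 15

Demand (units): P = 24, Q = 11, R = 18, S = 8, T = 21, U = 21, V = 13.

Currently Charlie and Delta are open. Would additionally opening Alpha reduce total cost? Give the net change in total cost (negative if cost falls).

Yes — net change −21 (cost falls by 21).

Current service cost with {Charlie, Delta}: 586.
Adding Alpha: each post office re-picks its cheapest; new service cost 458, saving 128.
Extra fixed cost: 107. Net change = 107 − 128 = -21.
(Totals: 1574 → 1553.)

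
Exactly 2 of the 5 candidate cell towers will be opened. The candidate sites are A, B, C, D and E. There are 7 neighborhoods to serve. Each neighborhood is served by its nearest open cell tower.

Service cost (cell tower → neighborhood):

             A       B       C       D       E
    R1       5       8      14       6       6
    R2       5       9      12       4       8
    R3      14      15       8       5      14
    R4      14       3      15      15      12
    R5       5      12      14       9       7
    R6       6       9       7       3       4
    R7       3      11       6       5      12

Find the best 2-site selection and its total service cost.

With exactly 2 open, each neighborhood uses its cheapest among the chosen.
{B, D}: R1→D 6, R2→D 4, R3→D 5, R4→B 3, R5→D 9, R6→D 3, R7→D 5. Service cost 35.
{A, D}: service cost 39
{A, B}: service cost 41
Among all 10 size-2 choices, {B, D} is lowest.

Choose B and D; total service cost 35.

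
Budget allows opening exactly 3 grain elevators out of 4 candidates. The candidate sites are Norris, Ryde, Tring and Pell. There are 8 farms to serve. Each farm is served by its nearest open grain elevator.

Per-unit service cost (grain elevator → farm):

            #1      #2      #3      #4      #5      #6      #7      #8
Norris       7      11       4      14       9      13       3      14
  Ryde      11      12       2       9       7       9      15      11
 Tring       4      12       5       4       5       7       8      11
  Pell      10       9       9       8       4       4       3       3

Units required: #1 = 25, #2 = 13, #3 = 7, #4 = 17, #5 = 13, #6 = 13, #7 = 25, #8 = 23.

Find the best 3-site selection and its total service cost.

With exactly 3 open, each farm uses its cheapest among the chosen.
{Ryde, Tring, Pell}: #1→Tring 4·25=100, #2→Pell 9·13=117, #3→Ryde 2·7=14, #4→Tring 4·17=68, #5→Pell 4·13=52, #6→Pell 4·13=52, #7→Pell 3·25=75, #8→Pell 3·23=69. Service cost 547.
{Norris, Tring, Pell}: service cost 561
{Norris, Ryde, Pell}: service cost 690
Among all 4 size-3 choices, {Ryde, Tring, Pell} is lowest.

Choose Ryde, Tring and Pell; total service cost 547.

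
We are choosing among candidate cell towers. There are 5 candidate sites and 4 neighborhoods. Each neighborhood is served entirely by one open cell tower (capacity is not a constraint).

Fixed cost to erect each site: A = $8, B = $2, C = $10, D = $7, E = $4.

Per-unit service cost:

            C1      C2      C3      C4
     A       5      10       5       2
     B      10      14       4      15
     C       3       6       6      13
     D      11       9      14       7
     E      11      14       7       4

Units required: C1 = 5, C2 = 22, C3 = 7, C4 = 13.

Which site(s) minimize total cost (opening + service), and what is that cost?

For any fixed open set, each neighborhood goes to its cheapest open site; total = fixed + service.
{A, B, C}: C1→C 3·5=15, C2→C 6·22=132, C3→B 4·7=28, C4→A 2·13=26. Service 201; fixed 20; total 221.
{A, B, C, E}: C1→C 3·5=15, C2→C 6·22=132, C3→B 4·7=28, C4→A 2·13=26. Service 201; fixed 24; total 225.
{A, C}: service 208 + fixed 18 = 226
{A, B, C, D, E}: C1→C 3·5=15, C2→C 6·22=132, C3→B 4·7=28, C4→A 2·13=26. Service 201; fixed 31; total 232.
No other subset beats 221.

Open A, B and C; minimum total cost 221.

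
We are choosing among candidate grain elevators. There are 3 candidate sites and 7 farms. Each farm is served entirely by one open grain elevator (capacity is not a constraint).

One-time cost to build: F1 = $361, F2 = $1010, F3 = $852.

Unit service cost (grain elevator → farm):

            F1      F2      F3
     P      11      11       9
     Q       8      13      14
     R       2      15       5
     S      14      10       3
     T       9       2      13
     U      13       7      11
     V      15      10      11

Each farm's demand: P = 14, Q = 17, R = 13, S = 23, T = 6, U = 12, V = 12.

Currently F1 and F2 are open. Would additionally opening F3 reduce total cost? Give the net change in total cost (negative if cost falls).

No — net change +663 (cost rises by 663).

Current service cost with {F1, F2}: 762.
Adding F3: each farm re-picks its cheapest; new service cost 573, saving 189.
Extra fixed cost: 852. Net change = 852 − 189 = 663.
(Totals: 2133 → 2796.)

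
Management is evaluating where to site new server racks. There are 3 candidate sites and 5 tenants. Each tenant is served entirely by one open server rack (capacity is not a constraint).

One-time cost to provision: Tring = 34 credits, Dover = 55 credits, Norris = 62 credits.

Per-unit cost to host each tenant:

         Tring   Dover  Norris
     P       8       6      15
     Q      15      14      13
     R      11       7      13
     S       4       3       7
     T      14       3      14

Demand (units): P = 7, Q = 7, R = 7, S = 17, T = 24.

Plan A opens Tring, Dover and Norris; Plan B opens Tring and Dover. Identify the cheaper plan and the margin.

Plan B is cheaper by 55.

Plan A: {Tring, Dover, Norris}: P→Dover 6·7=42, Q→Norris 13·7=91, R→Dover 7·7=49, S→Dover 3·17=51, T→Dover 3·24=72. Service 305; fixed 151; total 456.
Plan B: {Tring, Dover}: P→Dover 6·7=42, Q→Dover 14·7=98, R→Dover 7·7=49, S→Dover 3·17=51, T→Dover 3·24=72. Service 312; fixed 89; total 401.
Difference: |456 − 401| = 55.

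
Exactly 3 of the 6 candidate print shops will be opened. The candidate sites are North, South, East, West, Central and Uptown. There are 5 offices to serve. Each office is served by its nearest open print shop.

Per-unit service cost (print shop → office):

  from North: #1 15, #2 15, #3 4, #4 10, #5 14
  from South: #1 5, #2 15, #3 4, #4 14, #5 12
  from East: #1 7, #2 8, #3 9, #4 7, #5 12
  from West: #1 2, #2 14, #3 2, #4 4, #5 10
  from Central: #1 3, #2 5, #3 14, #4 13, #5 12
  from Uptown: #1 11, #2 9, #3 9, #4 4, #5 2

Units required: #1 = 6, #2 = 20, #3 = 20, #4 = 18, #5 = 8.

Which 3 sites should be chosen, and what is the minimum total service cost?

With exactly 3 open, each office uses its cheapest among the chosen.
{West, Central, Uptown}: #1→West 2·6=12, #2→Central 5·20=100, #3→West 2·20=40, #4→West 4·18=72, #5→Uptown 2·8=16. Service cost 240.
{North, Central, Uptown}: service cost 286
{South, Central, Uptown}: service cost 286
Among all 20 size-3 choices, {West, Central, Uptown} is lowest.

Choose West, Central and Uptown; total service cost 240.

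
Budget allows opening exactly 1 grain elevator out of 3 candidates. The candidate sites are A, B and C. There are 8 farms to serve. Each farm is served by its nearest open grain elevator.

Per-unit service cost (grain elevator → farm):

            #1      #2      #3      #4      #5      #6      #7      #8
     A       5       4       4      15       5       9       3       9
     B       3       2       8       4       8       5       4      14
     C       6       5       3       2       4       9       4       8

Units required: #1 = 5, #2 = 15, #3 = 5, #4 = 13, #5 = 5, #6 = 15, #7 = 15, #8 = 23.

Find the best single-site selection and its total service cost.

Choose C only; total service cost 545.

With exactly 1 open, each farm uses its cheapest among the chosen.
{C}: #1→C 6·5=30, #2→C 5·15=75, #3→C 3·5=15, #4→C 2·13=26, #5→C 4·5=20, #6→C 9·15=135, #7→C 4·15=60, #8→C 8·23=184. Service cost 545.
{B}: service cost 634
{A}: service cost 712
Among all 3 size-1 choices, {C} is lowest.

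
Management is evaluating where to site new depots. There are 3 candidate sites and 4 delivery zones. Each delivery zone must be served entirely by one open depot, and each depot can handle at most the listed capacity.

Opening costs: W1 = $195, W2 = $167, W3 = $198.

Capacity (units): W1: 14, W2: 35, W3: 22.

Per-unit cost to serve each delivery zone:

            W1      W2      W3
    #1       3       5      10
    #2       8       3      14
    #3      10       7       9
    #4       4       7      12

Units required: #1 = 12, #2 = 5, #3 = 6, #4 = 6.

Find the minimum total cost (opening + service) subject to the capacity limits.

Minimum total cost: 326

Open {W2}: #1→W2 5·12=60, #2→W2 3·5=15, #3→W2 7·6=42, #4→W2 7·6=42.
Loads: W2 carries 29/35. Service 159; fixed 167; total 326.
Next best feasible plan costs 497.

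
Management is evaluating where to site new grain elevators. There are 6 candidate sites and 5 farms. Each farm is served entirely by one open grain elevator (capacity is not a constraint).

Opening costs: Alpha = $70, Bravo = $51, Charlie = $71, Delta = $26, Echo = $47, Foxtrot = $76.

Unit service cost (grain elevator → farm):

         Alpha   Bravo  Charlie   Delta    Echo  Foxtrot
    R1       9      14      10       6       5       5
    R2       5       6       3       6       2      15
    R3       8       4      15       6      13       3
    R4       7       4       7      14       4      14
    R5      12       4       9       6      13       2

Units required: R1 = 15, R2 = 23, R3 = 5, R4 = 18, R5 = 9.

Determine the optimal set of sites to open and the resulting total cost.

Open Bravo and Echo; minimum total cost 347.

For any fixed open set, each farm goes to its cheapest open site; total = fixed + service.
{Bravo, Echo}: R1→Echo 5·15=75, R2→Echo 2·23=46, R3→Bravo 4·5=20, R4→Bravo 4·18=72, R5→Bravo 4·9=36. Service 249; fixed 98; total 347.
{Echo, Foxtrot}: service 226 + fixed 123 = 349
{Delta, Echo}: R1→Echo 5·15=75, R2→Echo 2·23=46, R3→Delta 6·5=30, R4→Echo 4·18=72, R5→Delta 6·9=54. Service 277; fixed 73; total 350.
{Alpha, Bravo, Charlie, Delta, Echo, Foxtrot}: service 226 + fixed 341 = 567
No other subset beats 347.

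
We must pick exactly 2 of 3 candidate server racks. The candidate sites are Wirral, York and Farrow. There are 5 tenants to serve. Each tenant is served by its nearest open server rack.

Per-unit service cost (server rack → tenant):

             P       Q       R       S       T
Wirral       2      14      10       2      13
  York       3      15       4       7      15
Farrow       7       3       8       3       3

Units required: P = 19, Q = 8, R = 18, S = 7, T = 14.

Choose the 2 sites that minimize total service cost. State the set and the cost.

With exactly 2 open, each tenant uses its cheapest among the chosen.
{York, Farrow}: P→York 3·19=57, Q→Farrow 3·8=24, R→York 4·18=72, S→Farrow 3·7=21, T→Farrow 3·14=42. Service cost 216.
{Wirral, Farrow}: service cost 262
{Wirral, York}: service cost 418
Among all 3 size-2 choices, {York, Farrow} is lowest.

Choose York and Farrow; total service cost 216.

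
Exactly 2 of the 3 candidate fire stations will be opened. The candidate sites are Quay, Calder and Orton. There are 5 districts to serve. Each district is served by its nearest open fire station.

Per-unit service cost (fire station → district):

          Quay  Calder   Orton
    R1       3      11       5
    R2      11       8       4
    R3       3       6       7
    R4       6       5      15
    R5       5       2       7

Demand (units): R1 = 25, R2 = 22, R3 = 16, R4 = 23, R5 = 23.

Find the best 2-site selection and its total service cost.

With exactly 2 open, each district uses its cheapest among the chosen.
{Quay, Calder}: R1→Quay 3·25=75, R2→Calder 8·22=176, R3→Quay 3·16=48, R4→Calder 5·23=115, R5→Calder 2·23=46. Service cost 460.
{Quay, Orton}: service cost 464
{Calder, Orton}: service cost 470
Among all 3 size-2 choices, {Quay, Calder} is lowest.

Choose Quay and Calder; total service cost 460.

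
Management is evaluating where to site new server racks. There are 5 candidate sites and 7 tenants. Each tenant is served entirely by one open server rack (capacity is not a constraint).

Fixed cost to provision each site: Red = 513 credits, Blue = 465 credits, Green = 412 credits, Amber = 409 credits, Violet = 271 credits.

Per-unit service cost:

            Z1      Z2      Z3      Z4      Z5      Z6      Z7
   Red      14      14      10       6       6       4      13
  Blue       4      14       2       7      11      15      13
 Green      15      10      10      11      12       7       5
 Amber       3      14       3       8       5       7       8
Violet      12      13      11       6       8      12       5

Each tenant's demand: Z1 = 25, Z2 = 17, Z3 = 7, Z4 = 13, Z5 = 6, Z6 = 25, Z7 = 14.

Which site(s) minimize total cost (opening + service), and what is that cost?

Open Amber only; minimum total cost 1164.

For any fixed open set, each tenant goes to its cheapest open site; total = fixed + service.
{Amber}: Z1→Amber 3·25=75, Z2→Amber 14·17=238, Z3→Amber 3·7=21, Z4→Amber 8·13=104, Z5→Amber 5·6=30, Z6→Amber 7·25=175, Z7→Amber 8·14=112. Service 755; fixed 409; total 1164.
{Amber, Violet}: service 670 + fixed 680 = 1350
{Violet}: service 1094 + fixed 271 = 1365
{Red, Blue, Green, Amber, Violet}: Z1→Amber 3·25=75, Z2→Green 10·17=170, Z3→Blue 2·7=14, Z4→Red 6·13=78, Z5→Amber 5·6=30, Z6→Red 4·25=100, Z7→Green 5·14=70. Service 537; fixed 2070; total 2607.
No other subset beats 1164.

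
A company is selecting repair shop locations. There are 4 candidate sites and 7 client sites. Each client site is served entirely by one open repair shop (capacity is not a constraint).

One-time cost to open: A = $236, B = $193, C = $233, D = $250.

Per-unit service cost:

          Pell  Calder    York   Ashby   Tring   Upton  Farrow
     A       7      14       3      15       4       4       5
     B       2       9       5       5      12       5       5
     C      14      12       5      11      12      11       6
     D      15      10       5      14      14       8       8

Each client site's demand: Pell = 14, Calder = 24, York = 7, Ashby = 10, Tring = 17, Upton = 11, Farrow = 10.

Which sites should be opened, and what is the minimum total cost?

For any fixed open set, each client site goes to its cheapest open site; total = fixed + service.
{B}: Pell→B 2·14=28, Calder→B 9·24=216, York→B 5·7=35, Ashby→B 5·10=50, Tring→B 12·17=204, Upton→B 5·11=55, Farrow→B 5·10=50. Service 638; fixed 193; total 831.
{A, B}: Pell→B 2·14=28, Calder→B 9·24=216, York→A 3·7=21, Ashby→B 5·10=50, Tring→A 4·17=68, Upton→A 4·11=44, Farrow→A 5·10=50. Service 477; fixed 429; total 906.
{A}: service 767 + fixed 236 = 1003
{A, B, C, D}: Pell→B 2·14=28, Calder→B 9·24=216, York→A 3·7=21, Ashby→B 5·10=50, Tring→A 4·17=68, Upton→A 4·11=44, Farrow→A 5·10=50. Service 477; fixed 912; total 1389.
No other subset beats 831.

Open B only; minimum total cost 831.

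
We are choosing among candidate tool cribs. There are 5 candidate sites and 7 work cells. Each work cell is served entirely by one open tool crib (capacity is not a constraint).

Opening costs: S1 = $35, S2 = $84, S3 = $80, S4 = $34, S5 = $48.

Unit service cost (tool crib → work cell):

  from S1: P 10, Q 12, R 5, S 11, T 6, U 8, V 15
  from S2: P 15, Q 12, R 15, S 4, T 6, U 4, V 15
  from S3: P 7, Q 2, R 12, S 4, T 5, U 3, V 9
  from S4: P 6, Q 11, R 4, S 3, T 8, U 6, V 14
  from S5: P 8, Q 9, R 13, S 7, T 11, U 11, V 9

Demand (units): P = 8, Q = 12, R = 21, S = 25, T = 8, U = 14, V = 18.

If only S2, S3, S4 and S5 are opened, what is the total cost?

Total cost: 721

Each work cell is assigned to its cheapest site among the open ones.
{S2, S3, S4, S5}: P→S4 6·8=48, Q→S3 2·12=24, R→S4 4·21=84, S→S4 3·25=75, T→S3 5·8=40, U→S3 3·14=42, V→S3 9·18=162. Service 475; fixed 246; total 721.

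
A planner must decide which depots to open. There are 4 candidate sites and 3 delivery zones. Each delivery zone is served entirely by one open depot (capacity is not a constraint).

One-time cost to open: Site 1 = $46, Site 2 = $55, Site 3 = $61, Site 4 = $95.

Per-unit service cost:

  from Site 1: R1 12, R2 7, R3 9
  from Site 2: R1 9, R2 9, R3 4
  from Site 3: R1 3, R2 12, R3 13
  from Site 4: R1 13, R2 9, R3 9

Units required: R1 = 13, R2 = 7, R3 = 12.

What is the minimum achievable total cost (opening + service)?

Minimum total cost: 266

For any fixed open set, each delivery zone goes to its cheapest open site; total = fixed + service.
{Site 2, Site 3}: R1→Site 3 3·13=39, R2→Site 2 9·7=63, R3→Site 2 4·12=48. Service 150; fixed 116; total 266.
{Site 2}: service 228 + fixed 55 = 283
{Site 1, Site 2, Site 3}: R1→Site 3 3·13=39, R2→Site 1 7·7=49, R3→Site 2 4·12=48. Service 136; fixed 162; total 298.
{Site 1, Site 2, Site 3, Site 4}: R1→Site 3 3·13=39, R2→Site 1 7·7=49, R3→Site 2 4·12=48. Service 136; fixed 257; total 393.
No other subset beats 266.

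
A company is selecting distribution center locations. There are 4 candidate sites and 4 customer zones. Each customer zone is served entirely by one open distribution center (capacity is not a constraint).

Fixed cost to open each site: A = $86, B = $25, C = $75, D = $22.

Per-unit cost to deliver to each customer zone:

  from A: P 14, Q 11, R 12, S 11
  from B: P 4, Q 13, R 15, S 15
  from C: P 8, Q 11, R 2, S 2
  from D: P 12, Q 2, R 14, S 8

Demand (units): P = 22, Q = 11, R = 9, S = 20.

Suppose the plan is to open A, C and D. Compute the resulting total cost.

Each customer zone is assigned to its cheapest site among the open ones.
{A, C, D}: P→C 8·22=176, Q→D 2·11=22, R→C 2·9=18, S→C 2·20=40. Service 256; fixed 183; total 439.

Total cost: 439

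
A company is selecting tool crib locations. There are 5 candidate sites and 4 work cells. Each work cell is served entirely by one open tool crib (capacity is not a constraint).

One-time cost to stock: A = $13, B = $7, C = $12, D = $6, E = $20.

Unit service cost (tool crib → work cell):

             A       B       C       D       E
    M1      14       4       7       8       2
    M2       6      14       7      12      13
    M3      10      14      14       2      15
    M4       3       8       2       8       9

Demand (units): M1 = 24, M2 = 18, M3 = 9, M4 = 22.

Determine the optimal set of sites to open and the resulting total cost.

For any fixed open set, each work cell goes to its cheapest open site; total = fixed + service.
{A, C, D, E}: M1→E 2·24=48, M2→A 6·18=108, M3→D 2·9=18, M4→C 2·22=44. Service 218; fixed 51; total 269.
{C, D, E}: service 236 + fixed 38 = 274
{A, B, C, D, E}: M1→E 2·24=48, M2→A 6·18=108, M3→D 2·9=18, M4→C 2·22=44. Service 218; fixed 58; total 276.
{D}: service 602 + fixed 6 = 608
No other subset beats 269.

Open A, C, D and E; minimum total cost 269.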